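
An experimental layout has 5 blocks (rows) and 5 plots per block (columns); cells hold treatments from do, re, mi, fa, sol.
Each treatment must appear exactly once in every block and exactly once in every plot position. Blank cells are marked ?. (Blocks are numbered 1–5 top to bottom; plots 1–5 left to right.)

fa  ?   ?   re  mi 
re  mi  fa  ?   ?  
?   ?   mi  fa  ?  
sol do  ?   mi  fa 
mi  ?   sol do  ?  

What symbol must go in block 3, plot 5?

Block 1, plot 2: block 1 has {re, mi, fa} and plot 2 has {do, mi}, leaving only sol.
Block 1, plot 3: block 1 has {re, mi, fa, sol} and plot 3 has {mi, fa, sol}, leaving only do.
Block 2, plot 4: block 2 has {re, mi, fa} and plot 4 has {do, re, mi, fa}, leaving only sol.
Block 2, plot 5: block 2 has {re, mi, fa, sol} and plot 5 has {mi, fa}, leaving only do.
Block 3, plot 1: block 3 has {mi, fa} and plot 1 has {re, mi, fa, sol}, leaving only do.
Block 3, plot 2: block 3 has {do, mi, fa} and plot 2 has {do, mi, sol}, leaving only re.
Block 3 already has {do, re, mi, fa} and plot 5 already has {do, mi, fa}, so block 3, plot 5 must be sol.

sol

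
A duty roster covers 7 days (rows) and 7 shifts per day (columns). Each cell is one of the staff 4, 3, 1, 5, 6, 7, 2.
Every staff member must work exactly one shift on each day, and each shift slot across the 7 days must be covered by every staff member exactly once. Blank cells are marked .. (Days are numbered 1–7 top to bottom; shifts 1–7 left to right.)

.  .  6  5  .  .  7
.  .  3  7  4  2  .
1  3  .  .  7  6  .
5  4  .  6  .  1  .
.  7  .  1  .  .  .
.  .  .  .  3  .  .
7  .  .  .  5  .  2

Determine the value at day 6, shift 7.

6

Day 2, shift 1: day 2 has {4, 3, 7, 2} and shift 1 has {1, 5, 7}, leaving only 6.
Day 4, shift 5: day 4 has {4, 1, 5, 6} and shift 5 has {4, 3, 5, 7}, leaving only 2.
Day 1, shift 5: day 1 has {5, 6, 7} and shift 5 has {4, 3, 5, 7, 2}, leaving only 1.
Day 1, shift 2: day 1 has {1, 5, 6, 7} and shift 2 has {4, 3, 7}, leaving only 2.
Day 4, shift 3: day 4 has {4, 1, 5, 6, 2} and shift 3 has {3, 6}, leaving only 7.
Day 4, shift 7: day 4 has {4, 1, 5, 6, 7, 2} and shift 7 has {7, 2}, leaving only 3.
Day 5, shift 5: day 5 has {1, 7} and shift 5 has {4, 3, 1, 5, 7, 2}, leaving only 6.
Day 6, shift 7 is narrowed to {4, 1, 5, 6}.
If it were 4, then day 5, shift 7 would be left with no valid symbol.
If it were 1, then day 5, shift 7 would be left with no valid symbol.
If it were 5, then day 5, shift 7 would be left with no valid symbol.
So day 6, shift 7 must be 6.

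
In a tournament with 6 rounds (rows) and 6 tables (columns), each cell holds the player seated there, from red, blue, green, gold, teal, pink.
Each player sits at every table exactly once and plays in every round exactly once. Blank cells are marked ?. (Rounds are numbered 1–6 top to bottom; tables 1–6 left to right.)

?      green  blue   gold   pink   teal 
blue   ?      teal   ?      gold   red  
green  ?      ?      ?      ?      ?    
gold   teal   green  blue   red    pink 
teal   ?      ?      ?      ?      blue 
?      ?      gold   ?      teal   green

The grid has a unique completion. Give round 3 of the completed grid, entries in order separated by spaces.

green red pink teal blue gold

Round 3, table 5: round 3 has {green} and table 5 has {red, gold, teal, pink}, leaving only blue.
Round 3, table 6: round 3 has {blue, green} and table 6 has {red, blue, green, teal, pink}, leaving only gold.
Round 1, table 1: round 1 has {blue, green, gold, teal, pink} and table 1 has {blue, green, gold, teal}, leaving only red.
Round 2, table 2: round 2 has {red, blue, gold, teal} and table 2 has {green, teal}, leaving only pink.
Round 3, table 2: round 3 has {blue, green, gold} and table 2 has {green, teal, pink}, leaving only red.
Round 3, table 3: round 3 has {red, blue, green, gold} and table 3 has {blue, green, gold, teal}, leaving only pink.
Round 3, table 4: round 3 has {red, blue, green, gold, pink} and table 4 has {blue, gold}, leaving only teal.
So round 3 reads: green red pink teal blue gold.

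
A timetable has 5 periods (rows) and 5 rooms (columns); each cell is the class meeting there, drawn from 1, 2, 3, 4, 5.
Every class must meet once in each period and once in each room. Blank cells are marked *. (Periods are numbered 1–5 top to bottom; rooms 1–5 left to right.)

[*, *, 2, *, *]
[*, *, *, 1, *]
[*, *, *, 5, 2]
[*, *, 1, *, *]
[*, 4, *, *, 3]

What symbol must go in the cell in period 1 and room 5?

1

Period 5, room 3: period 5 has {3, 4} and room 3 has {1, 2}, leaving only 5.
Period 5, room 4: period 5 has {3, 4, 5} and room 4 has {1, 5}, leaving only 2.
Period 5, room 1: period 5 has {2, 3, 4, 5} and room 1 has {}, leaving only 1.
Period 1, room 5 is narrowed to {1, 4, 5}.
If it were 4, then period 4, room 5 would be left with no valid symbol.
If it were 5, then period 4, room 5 would be left with no valid symbol.
So period 1, room 5 must be 1.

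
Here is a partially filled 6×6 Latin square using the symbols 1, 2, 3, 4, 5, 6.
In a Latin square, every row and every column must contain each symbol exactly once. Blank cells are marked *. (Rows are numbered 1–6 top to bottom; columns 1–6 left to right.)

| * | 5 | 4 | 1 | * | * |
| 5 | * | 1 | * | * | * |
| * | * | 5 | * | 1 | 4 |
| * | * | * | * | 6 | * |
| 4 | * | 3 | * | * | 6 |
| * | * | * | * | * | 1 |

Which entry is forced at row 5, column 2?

Row 4, column 3: row 4 has {6} and column 3 has {1, 3, 4, 5}, leaving only 2.
Row 6, column 3: row 6 has {1} and column 3 has {1, 2, 3, 4, 5}, leaving only 6.
Row 5, column 2 is narrowed to {1, 2}.
If it were 2, then row 5, column 5 would be left with no valid symbol.
So row 5, column 2 must be 1.

1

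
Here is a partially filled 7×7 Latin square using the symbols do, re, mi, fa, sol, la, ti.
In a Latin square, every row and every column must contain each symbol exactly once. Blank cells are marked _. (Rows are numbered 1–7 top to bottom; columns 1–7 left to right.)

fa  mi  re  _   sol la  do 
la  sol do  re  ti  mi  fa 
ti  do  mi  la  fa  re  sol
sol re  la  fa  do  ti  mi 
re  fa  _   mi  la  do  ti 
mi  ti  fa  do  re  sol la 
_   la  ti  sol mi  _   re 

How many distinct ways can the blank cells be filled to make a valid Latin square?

1

Row 1, column 4: eliminating its row and column leaves {ti}.
Row 5, column 3: eliminating its row and column leaves {sol}.
Row 7, column 1: eliminating its row and column leaves {do}.
Row 7, column 6: eliminating its row and column leaves {fa}.
Only one assignment across all blanks avoids any row or column repeat, giving 1 completion.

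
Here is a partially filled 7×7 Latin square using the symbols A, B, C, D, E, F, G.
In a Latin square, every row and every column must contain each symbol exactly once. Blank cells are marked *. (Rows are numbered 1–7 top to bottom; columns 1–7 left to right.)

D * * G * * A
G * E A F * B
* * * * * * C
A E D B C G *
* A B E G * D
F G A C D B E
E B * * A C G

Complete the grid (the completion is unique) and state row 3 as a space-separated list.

B D G F E A C

Row 3, column 1: row 3 has {C} and column 1 has {A, D, E, F, G}, leaving only B.
Row 3, column 5: row 3 has {B, C} and column 5 has {A, C, D, F, G}, leaving only E.
Row 1, column 5: row 1 has {A, D, G} and column 5 has {A, C, D, E, F, G}, leaving only B.
Row 2, column 6: row 2 has {A, B, E, F, G} and column 6 has {B, C, G}, leaving only D.
Row 2, column 2: row 2 has {A, B, D, E, F, G} and column 2 has {A, B, E, G}, leaving only C.
Row 1, column 2: row 1 has {A, B, D, G} and column 2 has {A, B, C, E, G}, leaving only F.
Row 3, column 2: row 3 has {B, C, E} and column 2 has {A, B, C, E, F, G}, leaving only D.
Row 3, column 4: row 3 has {B, C, D, E} and column 4 has {A, B, C, E, G}, leaving only F.
Row 3, column 3: row 3 has {B, C, D, E, F} and column 3 has {A, B, D, E}, leaving only G.
Row 3, column 6: row 3 has {B, C, D, E, F, G} and column 6 has {B, C, D, G}, leaving only A.
So row 3 reads: B D G F E A C.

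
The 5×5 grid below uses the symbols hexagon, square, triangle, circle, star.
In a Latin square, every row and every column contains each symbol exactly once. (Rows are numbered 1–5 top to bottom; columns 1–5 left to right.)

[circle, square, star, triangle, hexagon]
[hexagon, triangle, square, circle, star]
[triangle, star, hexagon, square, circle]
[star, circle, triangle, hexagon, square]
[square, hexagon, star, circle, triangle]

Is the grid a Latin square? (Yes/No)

No

Every row is a permutation, but column 3 contains star twice (at rows 1 and 5).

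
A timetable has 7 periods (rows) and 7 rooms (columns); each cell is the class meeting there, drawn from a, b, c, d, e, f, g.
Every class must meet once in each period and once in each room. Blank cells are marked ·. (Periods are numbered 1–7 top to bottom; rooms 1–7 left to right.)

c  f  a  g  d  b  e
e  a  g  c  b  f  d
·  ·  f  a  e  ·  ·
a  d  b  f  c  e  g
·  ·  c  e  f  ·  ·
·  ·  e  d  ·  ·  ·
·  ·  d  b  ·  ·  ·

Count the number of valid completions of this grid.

9

Period 3, room 1: eliminating its period and room leaves {b, d, g}.
Period 3, room 2: eliminating its period and room leaves {b, c, g}.
Period 3, room 6: eliminating its period and room leaves {c, d, g}.
Period 3, room 7: eliminating its period and room leaves {b, c}.
Period 5, room 1: eliminating its period and room leaves {b, d, g}.
Period 5, room 2: eliminating its period and room leaves {b, g}.
Period 5, room 6: eliminating its period and room leaves {a, d, g}.
Period 5, room 7: eliminating its period and room leaves {a, b}.
Period 6, room 1: eliminating its period and room leaves {b, f, g}.
Period 6, room 2: eliminating its period and room leaves {b, c, g}.
Period 6, room 5: eliminating its period and room leaves {a, g}.
Period 6, room 6: eliminating its period and room leaves {a, c, g}.
Period 6, room 7: eliminating its period and room leaves {a, b, c, f}.
Period 7, room 1: eliminating its period and room leaves {f, g}.
Period 7, room 2: eliminating its period and room leaves {c, e, g}.
Period 7, room 5: eliminating its period and room leaves {a, g}.
Period 7, room 6: eliminating its period and room leaves {a, c, g}.
Period 7, room 7: eliminating its period and room leaves {a, c, f}.
Enumerating the assignments across these blanks that avoid any period or room repeat gives 9 completions.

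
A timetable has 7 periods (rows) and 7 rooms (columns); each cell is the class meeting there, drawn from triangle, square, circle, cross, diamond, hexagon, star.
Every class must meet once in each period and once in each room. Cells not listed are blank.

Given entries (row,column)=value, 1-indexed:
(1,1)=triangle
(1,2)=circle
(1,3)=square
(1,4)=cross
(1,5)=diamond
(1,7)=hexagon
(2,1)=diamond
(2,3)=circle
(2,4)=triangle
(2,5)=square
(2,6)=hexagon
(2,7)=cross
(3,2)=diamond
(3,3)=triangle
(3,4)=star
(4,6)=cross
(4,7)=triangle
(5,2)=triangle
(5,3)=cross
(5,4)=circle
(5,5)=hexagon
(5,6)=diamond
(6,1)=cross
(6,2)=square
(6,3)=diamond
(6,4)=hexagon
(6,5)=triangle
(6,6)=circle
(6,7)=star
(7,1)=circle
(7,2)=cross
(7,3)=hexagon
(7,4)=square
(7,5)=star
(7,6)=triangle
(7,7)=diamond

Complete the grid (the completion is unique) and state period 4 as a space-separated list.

Period 4, room 3: period 4 has {triangle, cross} and room 3 has {triangle, square, circle, cross, diamond, hexagon}, leaving only star.
Period 4, room 2: period 4 has {triangle, cross, star} and room 2 has {triangle, square, circle, cross, diamond}, leaving only hexagon.
Period 4, room 1: period 4 has {triangle, cross, hexagon, star} and room 1 has {triangle, circle, cross, diamond}, leaving only square.
Period 4, room 4: period 4 has {triangle, square, cross, hexagon, star} and room 4 has {triangle, square, circle, cross, hexagon, star}, leaving only diamond.
Period 4, room 5: period 4 has {triangle, square, cross, diamond, hexagon, star} and room 5 has {triangle, square, diamond, hexagon, star}, leaving only circle.
So period 4 reads: square hexagon star diamond circle cross triangle.

square hexagon star diamond circle cross triangle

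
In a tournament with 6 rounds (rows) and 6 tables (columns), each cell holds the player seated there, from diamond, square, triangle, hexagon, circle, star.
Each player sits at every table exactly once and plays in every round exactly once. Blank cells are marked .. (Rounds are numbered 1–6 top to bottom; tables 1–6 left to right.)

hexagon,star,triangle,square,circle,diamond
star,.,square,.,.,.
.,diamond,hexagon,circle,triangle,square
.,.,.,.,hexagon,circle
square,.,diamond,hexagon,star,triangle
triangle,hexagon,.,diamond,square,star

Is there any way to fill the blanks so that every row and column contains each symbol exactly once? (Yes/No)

Round 3, table 1: round 3 together with table 1 already contain {diamond, square, triangle, hexagon, circle, star} — every symbol — so nothing can go there. The grid has no valid completion.

No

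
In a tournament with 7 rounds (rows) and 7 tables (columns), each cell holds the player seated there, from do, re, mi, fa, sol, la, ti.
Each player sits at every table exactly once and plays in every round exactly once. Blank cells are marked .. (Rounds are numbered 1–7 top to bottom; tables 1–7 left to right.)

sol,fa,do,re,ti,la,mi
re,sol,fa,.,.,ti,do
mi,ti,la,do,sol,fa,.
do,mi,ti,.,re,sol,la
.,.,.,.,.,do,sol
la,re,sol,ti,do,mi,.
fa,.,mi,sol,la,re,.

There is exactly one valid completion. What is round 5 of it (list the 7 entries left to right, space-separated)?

Round 5, table 1: round 5 has {do, sol} and table 1 has {do, re, mi, fa, sol, la}, leaving only ti.
Round 5, table 2: round 5 has {do, sol, ti} and table 2 has {re, mi, fa, sol, ti}, leaving only la.
Round 5, table 3: round 5 has {do, sol, la, ti} and table 3 has {do, mi, fa, sol, la, ti}, leaving only re.
Round 2, table 5: round 2 has {do, re, fa, sol, ti} and table 5 has {do, re, sol, la, ti}, leaving only mi.
Round 5, table 5: round 5 has {do, re, sol, la, ti} and table 5 has {do, re, mi, sol, la, ti}, leaving only fa.
Round 5, table 4: round 5 has {do, re, fa, sol, la, ti} and table 4 has {do, re, sol, ti}, leaving only mi.
So round 5 reads: ti la re mi fa do sol.

ti la re mi fa do sol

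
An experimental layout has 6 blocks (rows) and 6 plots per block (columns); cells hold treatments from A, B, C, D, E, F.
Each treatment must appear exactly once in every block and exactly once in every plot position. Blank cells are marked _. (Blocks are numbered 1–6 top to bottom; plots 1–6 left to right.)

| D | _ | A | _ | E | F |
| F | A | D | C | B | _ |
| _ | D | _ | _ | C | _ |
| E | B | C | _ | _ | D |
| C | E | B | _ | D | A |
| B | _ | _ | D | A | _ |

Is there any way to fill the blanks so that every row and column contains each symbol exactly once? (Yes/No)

Yes

No block or plot among the givens repeats a symbol, and propagating forced cells runs into no contradiction.
One valid completion exists (for instance, D C A B E F / F A D C B E / A D F E C B / E B C A F D / C E B F D A / B F E D A C).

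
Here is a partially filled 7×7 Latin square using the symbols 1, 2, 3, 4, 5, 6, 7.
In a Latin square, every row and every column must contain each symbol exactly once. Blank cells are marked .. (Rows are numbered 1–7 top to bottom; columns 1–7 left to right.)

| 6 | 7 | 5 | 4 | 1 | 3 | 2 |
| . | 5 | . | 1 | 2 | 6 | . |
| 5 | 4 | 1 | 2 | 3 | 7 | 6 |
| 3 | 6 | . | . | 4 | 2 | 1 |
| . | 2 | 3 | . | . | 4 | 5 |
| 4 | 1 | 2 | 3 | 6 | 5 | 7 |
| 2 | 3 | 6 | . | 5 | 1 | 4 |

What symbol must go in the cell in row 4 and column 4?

Row 2, column 1: row 2 has {1, 2, 5, 6} and column 1 has {2, 3, 4, 5, 6}, leaving only 7.
Row 2, column 3: row 2 has {1, 2, 5, 6, 7} and column 3 has {1, 2, 3, 5, 6}, leaving only 4.
Row 2, column 7: row 2 has {1, 2, 4, 5, 6, 7} and column 7 has {1, 2, 4, 5, 6, 7}, leaving only 3.
Row 4, column 3: row 4 has {1, 2, 3, 4, 6} and column 3 has {1, 2, 3, 4, 5, 6}, leaving only 7.
Row 4 already has {1, 2, 3, 4, 6, 7} and column 4 already has {1, 2, 3, 4}, so row 4, column 4 must be 5.

5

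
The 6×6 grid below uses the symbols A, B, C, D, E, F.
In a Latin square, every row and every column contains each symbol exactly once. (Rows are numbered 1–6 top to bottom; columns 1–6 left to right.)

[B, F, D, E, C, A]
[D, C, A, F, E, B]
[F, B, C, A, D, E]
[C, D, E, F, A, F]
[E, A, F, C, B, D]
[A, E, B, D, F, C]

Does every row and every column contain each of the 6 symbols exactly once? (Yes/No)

No

Column 4 contains F twice (at rows 2 and 4), so it is not a permutation.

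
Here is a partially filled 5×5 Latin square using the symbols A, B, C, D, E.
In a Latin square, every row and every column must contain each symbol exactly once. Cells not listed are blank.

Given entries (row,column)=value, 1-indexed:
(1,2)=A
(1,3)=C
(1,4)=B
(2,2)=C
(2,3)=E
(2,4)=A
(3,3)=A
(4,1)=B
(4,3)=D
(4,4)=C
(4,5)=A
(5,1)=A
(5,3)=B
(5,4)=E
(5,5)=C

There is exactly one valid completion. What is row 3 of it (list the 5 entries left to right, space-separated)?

Row 3, column 4: row 3 has {A} and column 4 has {A, B, C, E}, leaving only D.
Row 2, column 1: row 2 has {A, C, E} and column 1 has {A, B}, leaving only D.
Row 1, column 1: row 1 has {A, B, C} and column 1 has {A, B, D}, leaving only E.
Row 3, column 1: row 3 has {A, D} and column 1 has {A, B, D, E}, leaving only C.
Row 1, column 5: row 1 has {A, B, C, E} and column 5 has {A, C}, leaving only D.
Row 2, column 5: row 2 has {A, C, D, E} and column 5 has {A, C, D}, leaving only B.
Row 3, column 5: row 3 has {A, C, D} and column 5 has {A, B, C, D}, leaving only E.
Row 3, column 2: row 3 has {A, C, D, E} and column 2 has {A, C}, leaving only B.
So row 3 reads: C B A D E.

C B A D E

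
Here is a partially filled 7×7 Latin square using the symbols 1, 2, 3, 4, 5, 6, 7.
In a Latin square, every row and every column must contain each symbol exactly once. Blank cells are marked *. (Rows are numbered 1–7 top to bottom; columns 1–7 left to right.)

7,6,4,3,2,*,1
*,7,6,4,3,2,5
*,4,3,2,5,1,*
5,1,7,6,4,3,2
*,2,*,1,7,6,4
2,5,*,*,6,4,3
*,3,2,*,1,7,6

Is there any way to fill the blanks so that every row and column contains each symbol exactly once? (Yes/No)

Yes

No row or column among the givens repeats a symbol, and propagating forced cells runs into no contradiction.
One valid completion exists (for instance, 7 6 4 3 2 5 1 / 1 7 6 4 3 2 5 / 6 4 3 2 5 1 7 / 5 1 7 6 4 3 2 / 3 2 5 1 7 6 4 / 2 5 1 7 6 4 3 / 4 3 2 5 1 7 6).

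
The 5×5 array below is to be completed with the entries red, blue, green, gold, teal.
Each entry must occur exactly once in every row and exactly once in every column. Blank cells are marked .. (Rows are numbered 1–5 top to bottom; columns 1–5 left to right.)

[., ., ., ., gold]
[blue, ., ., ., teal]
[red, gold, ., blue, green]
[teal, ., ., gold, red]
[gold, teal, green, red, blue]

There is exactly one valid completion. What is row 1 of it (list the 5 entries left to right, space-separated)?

Row 1, column 1: row 1 has {gold} and column 1 has {red, blue, gold, teal}, leaving only green.
Row 1, column 4: row 1 has {green, gold} and column 4 has {red, blue, gold}, leaving only teal.
Row 2, column 4: row 2 has {blue, teal} and column 4 has {red, blue, gold, teal}, leaving only green.
Row 2, column 2: row 2 has {blue, green, teal} and column 2 has {gold, teal}, leaving only red.
Row 1, column 2: row 1 has {green, gold, teal} and column 2 has {red, gold, teal}, leaving only blue.
Row 1, column 3: row 1 has {blue, green, gold, teal} and column 3 has {green}, leaving only red.
So row 1 reads: green blue red teal gold.

green blue red teal gold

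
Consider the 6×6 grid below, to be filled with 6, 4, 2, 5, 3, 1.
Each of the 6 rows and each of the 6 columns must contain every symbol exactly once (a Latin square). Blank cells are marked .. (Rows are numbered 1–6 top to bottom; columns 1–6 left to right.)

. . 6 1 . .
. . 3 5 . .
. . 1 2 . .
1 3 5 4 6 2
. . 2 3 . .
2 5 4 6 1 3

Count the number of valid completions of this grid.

Row 1, column 1: eliminating its row and column leaves {4, 5, 3}.
Row 1, column 2: eliminating its row and column leaves {4, 2}.
Row 1, column 5: eliminating its row and column leaves {4, 2, 5, 3}.
Row 1, column 6: eliminating its row and column leaves {4, 5}.
Row 2, column 1: eliminating its row and column leaves {6, 4}.
Row 2, column 2: eliminating its row and column leaves {6, 4, 2, 1}.
Row 2, column 5: eliminating its row and column leaves {4, 2}.
Row 2, column 6: eliminating its row and column leaves {6, 4, 1}.
Row 3, column 1: eliminating its row and column leaves {6, 4, 5, 3}.
Row 3, column 2: eliminating its row and column leaves {6, 4}.
Row 3, column 5: eliminating its row and column leaves {4, 5, 3}.
Row 3, column 6: eliminating its row and column leaves {6, 4, 5}.
Row 5, column 1: eliminating its row and column leaves {6, 4, 5}.
Row 5, column 2: eliminating its row and column leaves {6, 4, 1}.
Row 5, column 5: eliminating its row and column leaves {4, 5}.
Row 5, column 6: eliminating its row and column leaves {6, 4, 5, 1}.
Enumerating the assignments across these blanks that avoid any row or column repeat gives 14 completions.

14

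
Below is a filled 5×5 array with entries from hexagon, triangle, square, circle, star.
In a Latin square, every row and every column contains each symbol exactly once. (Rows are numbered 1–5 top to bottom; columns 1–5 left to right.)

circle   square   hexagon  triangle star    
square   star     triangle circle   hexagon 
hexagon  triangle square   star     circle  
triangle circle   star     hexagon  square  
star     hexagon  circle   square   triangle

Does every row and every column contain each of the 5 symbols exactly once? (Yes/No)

Each row is a permutation of the 5 symbols, and so is each column.

Yes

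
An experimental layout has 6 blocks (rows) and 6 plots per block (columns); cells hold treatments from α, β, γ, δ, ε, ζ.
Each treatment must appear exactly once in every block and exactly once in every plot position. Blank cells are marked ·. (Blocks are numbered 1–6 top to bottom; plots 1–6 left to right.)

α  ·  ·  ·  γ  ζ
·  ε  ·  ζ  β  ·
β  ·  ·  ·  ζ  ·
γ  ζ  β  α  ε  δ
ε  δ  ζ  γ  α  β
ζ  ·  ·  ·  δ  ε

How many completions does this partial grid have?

4

Block 1, plot 2: eliminating its block and plot leaves {β}.
Block 1, plot 3: eliminating its block and plot leaves {δ, ε}.
Block 1, plot 4: eliminating its block and plot leaves {β, δ, ε}.
Block 2, plot 1: eliminating its block and plot leaves {δ}.
Block 2, plot 3: eliminating its block and plot leaves {α, γ, δ}.
Block 2, plot 6: eliminating its block and plot leaves {α, γ}.
Block 3, plot 2: eliminating its block and plot leaves {α, γ}.
Block 3, plot 3: eliminating its block and plot leaves {α, γ, δ, ε}.
Block 3, plot 4: eliminating its block and plot leaves {δ, ε}.
Block 3, plot 6: eliminating its block and plot leaves {α, γ}.
Block 6, plot 2: eliminating its block and plot leaves {α, β, γ}.
Block 6, plot 3: eliminating its block and plot leaves {α, γ}.
Block 6, plot 4: eliminating its block and plot leaves {β}.
Enumerating the assignments across these blanks that avoid any block or plot repeat gives 4 completions.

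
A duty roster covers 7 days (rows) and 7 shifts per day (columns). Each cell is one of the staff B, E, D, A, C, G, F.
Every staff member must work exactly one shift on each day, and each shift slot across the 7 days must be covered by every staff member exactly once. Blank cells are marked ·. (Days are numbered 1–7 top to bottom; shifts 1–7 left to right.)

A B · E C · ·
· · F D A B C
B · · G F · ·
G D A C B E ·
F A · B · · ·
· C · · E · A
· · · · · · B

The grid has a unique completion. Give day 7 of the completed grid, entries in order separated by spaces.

Day 2, shift 1: day 2 has {B, D, A, C, F} and shift 1 has {B, A, G, F}, leaving only E.
Day 2, shift 2: day 2 has {B, E, D, A, C, F} and shift 2 has {B, D, A, C}, leaving only G.
Day 3, shift 2: day 3 has {B, G, F} and shift 2 has {B, D, A, C, G}, leaving only E.
Day 7, shift 2: day 7 has {B} and shift 2 has {B, E, D, A, C, G}, leaving only F.
Day 7, shift 4: day 7 has {B, F} and shift 4 has {B, E, D, C, G}, leaving only A.
Day 3, shift 7: day 3 has {B, E, G, F} and shift 7 has {B, A, C}, leaving only D.
Day 3, shift 3: day 3 has {B, E, D, G, F} and shift 3 has {A, F}, leaving only C.
Day 3, shift 6: day 3 has {B, E, D, C, G, F} and shift 6 has {B, E}, leaving only A.
Day 4, shift 7: day 4 has {B, E, D, A, C, G} and shift 7 has {B, D, A, C}, leaving only F.
Day 1, shift 7: day 1 has {B, E, A, C} and shift 7 has {B, D, A, C, F}, leaving only G.
Day 1, shift 3: day 1 has {B, E, A, C, G} and shift 3 has {A, C, F}, leaving only D.
Day 1, shift 6: day 1 has {B, E, D, A, C, G} and shift 6 has {B, E, A}, leaving only F.
Day 5, shift 7: day 5 has {B, A, F} and shift 7 has {B, D, A, C, G, F}, leaving only E.
Day 5, shift 3: day 5 has {B, E, A, F} and shift 3 has {D, A, C, F}, leaving only G.
Day 7, shift 3: day 7 has {B, A, F} and shift 3 has {D, A, C, G, F}, leaving only E.
Day 5, shift 5: day 5 has {B, E, A, G, F} and shift 5 has {B, E, A, C, F}, leaving only D.
Day 7, shift 5: day 7 has {B, E, A, F} and shift 5 has {B, E, D, A, C, F}, leaving only G.
Day 5, shift 6: day 5 has {B, E, D, A, G, F} and shift 6 has {B, E, A, F}, leaving only C.
Day 7, shift 6: day 7 has {B, E, A, G, F} and shift 6 has {B, E, A, C, F}, leaving only D.
Day 7, shift 1: day 7 has {B, E, D, A, G, F} and shift 1 has {B, E, A, G, F}, leaving only C.
So day 7 reads: C F E A G D B.

C F E A G D B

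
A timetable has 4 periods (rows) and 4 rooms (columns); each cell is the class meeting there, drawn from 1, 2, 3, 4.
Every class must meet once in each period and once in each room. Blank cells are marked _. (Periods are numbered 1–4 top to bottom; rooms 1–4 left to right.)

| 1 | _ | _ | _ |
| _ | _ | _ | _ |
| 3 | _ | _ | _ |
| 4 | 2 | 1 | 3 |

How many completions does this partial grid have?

4

Period 1, room 2: eliminating its period and room leaves {3, 4}.
Period 1, room 3: eliminating its period and room leaves {2, 3, 4}.
Period 1, room 4: eliminating its period and room leaves {2, 4}.
Period 2, room 1: eliminating its period and room leaves {2}.
Period 2, room 2: eliminating its period and room leaves {1, 3, 4}.
Period 2, room 3: eliminating its period and room leaves {2, 3, 4}.
Period 2, room 4: eliminating its period and room leaves {1, 2, 4}.
Period 3, room 2: eliminating its period and room leaves {1, 4}.
Period 3, room 3: eliminating its period and room leaves {2, 4}.
Period 3, room 4: eliminating its period and room leaves {1, 2, 4}.
Enumerating the assignments across these blanks that avoid any period or room repeat gives 4 completions.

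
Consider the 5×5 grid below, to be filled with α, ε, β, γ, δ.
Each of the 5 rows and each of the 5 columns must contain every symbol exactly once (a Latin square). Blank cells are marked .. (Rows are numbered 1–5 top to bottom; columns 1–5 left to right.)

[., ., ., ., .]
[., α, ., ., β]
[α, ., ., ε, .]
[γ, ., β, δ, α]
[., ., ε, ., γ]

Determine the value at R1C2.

γ

Row 2, column 4: row 2 has {α, β} and column 4 has {ε, δ}, leaving only γ.
Row 2, column 3: row 2 has {α, β, γ} and column 3 has {ε, β}, leaving only δ.
Row 2, column 1: row 2 has {α, β, γ, δ} and column 1 has {α, γ}, leaving only ε.
Row 3, column 3: row 3 has {α, ε} and column 3 has {ε, β, δ}, leaving only γ.
Row 1, column 3: row 1 has {} and column 3 has {ε, β, γ, δ}, leaving only α.
Row 1, column 4: row 1 has {α} and column 4 has {ε, γ, δ}, leaving only β.
Row 1, column 1: row 1 has {α, β} and column 1 has {α, ε, γ}, leaving only δ.
Row 1, column 5: row 1 has {α, β, δ} and column 5 has {α, β, γ}, leaving only ε.
Row 1 already has {α, ε, β, δ} and column 2 already has {α}, so row 1, column 2 must be γ.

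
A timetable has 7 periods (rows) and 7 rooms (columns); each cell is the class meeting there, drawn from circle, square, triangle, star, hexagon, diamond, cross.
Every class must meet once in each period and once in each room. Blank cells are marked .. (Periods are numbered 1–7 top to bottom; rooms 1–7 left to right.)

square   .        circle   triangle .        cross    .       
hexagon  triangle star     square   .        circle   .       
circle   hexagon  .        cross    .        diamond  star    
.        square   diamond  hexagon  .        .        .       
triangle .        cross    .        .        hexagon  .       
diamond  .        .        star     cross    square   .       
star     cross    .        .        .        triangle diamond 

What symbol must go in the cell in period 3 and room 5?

square

Period 1, room 7: period 1 has {circle, square, triangle, cross} and room 7 has {star, diamond}, leaving only hexagon.
Period 2, room 5: period 2 has {circle, square, triangle, star, hexagon} and room 5 has {cross}, leaving only diamond.
Period 1, room 5: period 1 has {circle, square, triangle, hexagon, cross} and room 5 has {diamond, cross}, leaving only star.
Period 1, room 2: period 1 has {circle, square, triangle, star, hexagon, cross} and room 2 has {square, triangle, hexagon, cross}, leaving only diamond.
Period 2, room 7: period 2 has {circle, square, triangle, star, hexagon, diamond} and room 7 has {star, hexagon, diamond}, leaving only cross.
Period 4, room 1: period 4 has {square, hexagon, diamond} and room 1 has {circle, square, triangle, star, hexagon, diamond}, leaving only cross.
Period 4, room 6: period 4 has {square, hexagon, diamond, cross} and room 6 has {circle, square, triangle, hexagon, diamond, cross}, leaving only star.
Period 6, room 2: period 6 has {square, star, diamond, cross} and room 2 has {square, triangle, hexagon, diamond, cross}, leaving only circle.
Period 5, room 2: period 5 has {triangle, hexagon, cross} and room 2 has {circle, square, triangle, hexagon, diamond, cross}, leaving only star.
Period 6, room 7: period 6 has {circle, square, star, diamond, cross} and room 7 has {star, hexagon, diamond, cross}, leaving only triangle.
Period 4, room 7: period 4 has {square, star, hexagon, diamond, cross} and room 7 has {triangle, star, hexagon, diamond, cross}, leaving only circle.
Period 4, room 5: period 4 has {circle, square, star, hexagon, diamond, cross} and room 5 has {star, diamond, cross}, leaving only triangle.
Period 3 already has {circle, star, hexagon, diamond, cross} and room 5 already has {triangle, star, diamond, cross}, so period 3, room 5 must be square.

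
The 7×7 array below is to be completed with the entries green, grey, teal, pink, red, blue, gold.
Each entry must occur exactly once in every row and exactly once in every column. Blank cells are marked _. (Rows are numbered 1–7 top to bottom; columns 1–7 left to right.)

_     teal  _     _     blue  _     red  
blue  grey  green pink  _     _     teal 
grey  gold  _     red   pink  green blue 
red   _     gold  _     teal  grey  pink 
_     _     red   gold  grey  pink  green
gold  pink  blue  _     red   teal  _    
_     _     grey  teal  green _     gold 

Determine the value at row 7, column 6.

Row 1, column 3: row 1 has {teal, red, blue} and column 3 has {green, grey, red, blue, gold}, leaving only pink.
Row 1, column 1: row 1 has {teal, pink, red, blue} and column 1 has {grey, red, blue, gold}, leaving only green.
Row 1, column 4: row 1 has {green, teal, pink, red, blue} and column 4 has {teal, pink, red, gold}, leaving only grey.
Row 1, column 6: row 1 has {green, grey, teal, pink, red, blue} and column 6 has {green, grey, teal, pink}, leaving only gold.
Row 2, column 5: row 2 has {green, grey, teal, pink, blue} and column 5 has {green, grey, teal, pink, red, blue}, leaving only gold.
Row 2, column 6: row 2 has {green, grey, teal, pink, blue, gold} and column 6 has {green, grey, teal, pink, gold}, leaving only red.
Row 7 already has {green, grey, teal, gold} and column 6 already has {green, grey, teal, pink, red, gold}, so row 7, column 6 must be blue.

blue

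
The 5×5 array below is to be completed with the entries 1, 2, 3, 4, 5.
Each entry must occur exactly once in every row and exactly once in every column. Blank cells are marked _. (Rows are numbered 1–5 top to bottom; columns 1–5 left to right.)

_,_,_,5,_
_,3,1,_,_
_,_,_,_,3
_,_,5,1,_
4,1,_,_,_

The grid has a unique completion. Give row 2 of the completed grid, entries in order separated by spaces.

5 3 1 4 2

Row 2, column 1 is narrowed to {2, 5}; only 5 is consistent with the remaining cells.
Row 2, column 4 is narrowed to {2, 4}; only 4 is consistent with the remaining cells.
Row 2, column 5: row 2 has {1, 3, 4, 5} and column 5 has {3}, leaving only 2.
So row 2 reads: 5 3 1 4 2.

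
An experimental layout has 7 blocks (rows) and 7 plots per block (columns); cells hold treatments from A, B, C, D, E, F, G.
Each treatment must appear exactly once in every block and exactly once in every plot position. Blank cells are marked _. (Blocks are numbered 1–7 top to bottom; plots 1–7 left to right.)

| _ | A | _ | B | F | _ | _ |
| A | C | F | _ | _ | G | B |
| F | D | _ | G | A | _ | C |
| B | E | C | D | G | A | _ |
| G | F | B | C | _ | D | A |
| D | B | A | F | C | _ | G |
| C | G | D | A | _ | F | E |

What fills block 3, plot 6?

Block 1, plot 1: block 1 has {A, B, F} and plot 1 has {A, B, C, D, F, G}, leaving only E.
Block 1, plot 3: block 1 has {A, B, E, F} and plot 3 has {A, B, C, D, F}, leaving only G.
Block 1, plot 6: block 1 has {A, B, E, F, G} and plot 6 has {A, D, F, G}, leaving only C.
Block 1, plot 7: block 1 has {A, B, C, E, F, G} and plot 7 has {A, B, C, E, G}, leaving only D.
Block 2, plot 4: block 2 has {A, B, C, F, G} and plot 4 has {A, B, C, D, F, G}, leaving only E.
Block 2, plot 5: block 2 has {A, B, C, E, F, G} and plot 5 has {A, C, F, G}, leaving only D.
Block 3, plot 3: block 3 has {A, C, D, F, G} and plot 3 has {A, B, C, D, F, G}, leaving only E.
Block 3 already has {A, C, D, E, F, G} and plot 6 already has {A, C, D, F, G}, so block 3, plot 6 must be B.

B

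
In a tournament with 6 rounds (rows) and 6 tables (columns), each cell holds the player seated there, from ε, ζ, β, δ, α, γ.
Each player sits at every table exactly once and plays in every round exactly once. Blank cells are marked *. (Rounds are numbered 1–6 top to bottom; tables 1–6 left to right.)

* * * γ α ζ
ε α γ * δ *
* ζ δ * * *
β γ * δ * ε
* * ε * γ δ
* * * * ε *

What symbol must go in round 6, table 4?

β

Round 1, table 1: round 1 has {ζ, α, γ} and table 1 has {ε, β}, leaving only δ.
Round 1, table 3: round 1 has {ζ, δ, α, γ} and table 3 has {ε, δ, γ}, leaving only β.
Round 1, table 2: round 1 has {ζ, β, δ, α, γ} and table 2 has {ζ, α, γ}, leaving only ε.
Round 2, table 6: round 2 has {ε, δ, α, γ} and table 6 has {ε, ζ, δ}, leaving only β.
Round 2, table 4: round 2 has {ε, β, δ, α, γ} and table 4 has {δ, γ}, leaving only ζ.
Round 3, table 5: round 3 has {ζ, δ} and table 5 has {ε, δ, α, γ}, leaving only β.
Round 4, table 5: round 4 has {ε, β, δ, γ} and table 5 has {ε, β, δ, α, γ}, leaving only ζ.
Round 4, table 3: round 4 has {ε, ζ, β, δ, γ} and table 3 has {ε, β, δ, γ}, leaving only α.
Round 5, table 2: round 5 has {ε, δ, γ} and table 2 has {ε, ζ, α, γ}, leaving only β.
Round 5, table 4: round 5 has {ε, β, δ, γ} and table 4 has {ζ, δ, γ}, leaving only α.
Round 6 already has {ε} and table 4 already has {ζ, δ, α, γ}, so round 6, table 4 must be β.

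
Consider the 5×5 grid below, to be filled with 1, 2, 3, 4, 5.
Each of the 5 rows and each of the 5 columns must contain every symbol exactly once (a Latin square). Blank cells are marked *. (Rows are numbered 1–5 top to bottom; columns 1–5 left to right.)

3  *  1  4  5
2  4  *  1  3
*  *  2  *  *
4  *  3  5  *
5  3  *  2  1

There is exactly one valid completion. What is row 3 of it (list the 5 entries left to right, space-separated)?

Row 3, column 1: row 3 has {2} and column 1 has {2, 3, 4, 5}, leaving only 1.
Row 3, column 2: row 3 has {1, 2} and column 2 has {3, 4}, leaving only 5.
Row 3, column 4: row 3 has {1, 2, 5} and column 4 has {1, 2, 4, 5}, leaving only 3.
Row 3, column 5: row 3 has {1, 2, 3, 5} and column 5 has {1, 3, 5}, leaving only 4.
So row 3 reads: 1 5 2 3 4.

1 5 2 3 4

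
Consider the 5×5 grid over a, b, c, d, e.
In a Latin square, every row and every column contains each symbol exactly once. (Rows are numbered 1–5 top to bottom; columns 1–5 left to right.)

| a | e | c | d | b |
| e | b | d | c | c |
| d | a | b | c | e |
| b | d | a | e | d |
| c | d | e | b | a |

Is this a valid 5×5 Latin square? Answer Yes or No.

Row 2 contains c twice (at columns 4 and 5); row 4 is also not a permutation.

No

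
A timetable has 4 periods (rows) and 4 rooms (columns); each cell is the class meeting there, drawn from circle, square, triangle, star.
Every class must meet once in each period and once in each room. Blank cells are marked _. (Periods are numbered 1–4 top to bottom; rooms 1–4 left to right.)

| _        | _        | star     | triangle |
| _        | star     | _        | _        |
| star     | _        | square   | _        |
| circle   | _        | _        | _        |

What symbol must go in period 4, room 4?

star

Period 1, room 1: period 1 has {triangle, star} and room 1 has {circle, star}, leaving only square.
Period 1, room 2: period 1 has {square, triangle, star} and room 2 has {star}, leaving only circle.
Period 2, room 1: period 2 has {star} and room 1 has {circle, square, star}, leaving only triangle.
Period 2, room 3: period 2 has {triangle, star} and room 3 has {square, star}, leaving only circle.
Period 2, room 4: period 2 has {circle, triangle, star} and room 4 has {triangle}, leaving only square.
Period 4 already has {circle} and room 4 already has {square, triangle}, so period 4, room 4 must be star.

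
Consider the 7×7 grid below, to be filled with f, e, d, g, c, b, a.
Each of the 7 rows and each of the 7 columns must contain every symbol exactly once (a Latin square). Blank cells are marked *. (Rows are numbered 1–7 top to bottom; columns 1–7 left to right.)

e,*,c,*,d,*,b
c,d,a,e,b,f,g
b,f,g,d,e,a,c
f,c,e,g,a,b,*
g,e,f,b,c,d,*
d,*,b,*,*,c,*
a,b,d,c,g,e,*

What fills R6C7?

e

Row 1, column 6: row 1 has {e, d, c, b} and column 6 has {f, e, d, c, b, a}, leaving only g.
Row 1, column 2: row 1 has {e, d, g, c, b} and column 2 has {f, e, d, c, b}, leaving only a.
Row 1, column 4: row 1 has {e, d, g, c, b, a} and column 4 has {e, d, g, c, b}, leaving only f.
Row 4, column 7: row 4 has {f, e, g, c, b, a} and column 7 has {g, c, b}, leaving only d.
Row 5, column 7: row 5 has {f, e, d, g, c, b} and column 7 has {d, g, c, b}, leaving only a.
Row 6, column 2: row 6 has {d, c, b} and column 2 has {f, e, d, c, b, a}, leaving only g.
Row 6, column 4: row 6 has {d, g, c, b} and column 4 has {f, e, d, g, c, b}, leaving only a.
Row 6, column 5: row 6 has {d, g, c, b, a} and column 5 has {e, d, g, c, b, a}, leaving only f.
Row 6 already has {f, d, g, c, b, a} and column 7 already has {d, g, c, b, a}, so row 6, column 7 must be e.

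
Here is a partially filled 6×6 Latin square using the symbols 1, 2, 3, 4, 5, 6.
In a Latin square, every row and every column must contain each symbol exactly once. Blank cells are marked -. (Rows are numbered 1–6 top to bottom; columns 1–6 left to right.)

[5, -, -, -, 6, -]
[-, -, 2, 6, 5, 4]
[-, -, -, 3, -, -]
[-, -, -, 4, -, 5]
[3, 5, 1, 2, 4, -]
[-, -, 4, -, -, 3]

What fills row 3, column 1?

Row 1, column 3: row 1 has {5, 6} and column 3 has {1, 2, 4}, leaving only 3.
Row 1, column 4: row 1 has {3, 5, 6} and column 4 has {2, 3, 4, 6}, leaving only 1.
Row 1, column 6: row 1 has {1, 3, 5, 6} and column 6 has {3, 4, 5}, leaving only 2.
Row 1, column 2: row 1 has {1, 2, 3, 5, 6} and column 2 has {5}, leaving only 4.
Row 2, column 1: row 2 has {2, 4, 5, 6} and column 1 has {3, 5}, leaving only 1.
Row 2, column 2: row 2 has {1, 2, 4, 5, 6} and column 2 has {4, 5}, leaving only 3.
Row 4, column 3: row 4 has {4, 5} and column 3 has {1, 2, 3, 4}, leaving only 6.
Row 3, column 3: row 3 has {3} and column 3 has {1, 2, 3, 4, 6}, leaving only 5.
Row 4, column 1: row 4 has {4, 5, 6} and column 1 has {1, 3, 5}, leaving only 2.
Row 4, column 2: row 4 has {2, 4, 5, 6} and column 2 has {3, 4, 5}, leaving only 1.
Row 4, column 5: row 4 has {1, 2, 4, 5, 6} and column 5 has {4, 5, 6}, leaving only 3.
Row 5, column 6: row 5 has {1, 2, 3, 4, 5} and column 6 has {2, 3, 4, 5}, leaving only 6.
Row 3, column 6: row 3 has {3, 5} and column 6 has {2, 3, 4, 5, 6}, leaving only 1.
Row 3, column 5: row 3 has {1, 3, 5} and column 5 has {3, 4, 5, 6}, leaving only 2.
Row 3, column 2: row 3 has {1, 2, 3, 5} and column 2 has {1, 3, 4, 5}, leaving only 6.
Row 3 already has {1, 2, 3, 5, 6} and column 1 already has {1, 2, 3, 5}, so row 3, column 1 must be 4.

4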